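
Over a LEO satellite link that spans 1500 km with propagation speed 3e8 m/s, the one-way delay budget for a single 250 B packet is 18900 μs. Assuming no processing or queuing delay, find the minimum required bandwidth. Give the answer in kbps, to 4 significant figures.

L = 2000 bits.
Propagation delay = 1500000 / 300000000 = 5000 μs.
Transmission budget = 18900 − 5000 = 13900 μs.
R ≥ L / t_tx = 2000 bits / 0.0139 s = 143.9 kbps.

143.9 kbps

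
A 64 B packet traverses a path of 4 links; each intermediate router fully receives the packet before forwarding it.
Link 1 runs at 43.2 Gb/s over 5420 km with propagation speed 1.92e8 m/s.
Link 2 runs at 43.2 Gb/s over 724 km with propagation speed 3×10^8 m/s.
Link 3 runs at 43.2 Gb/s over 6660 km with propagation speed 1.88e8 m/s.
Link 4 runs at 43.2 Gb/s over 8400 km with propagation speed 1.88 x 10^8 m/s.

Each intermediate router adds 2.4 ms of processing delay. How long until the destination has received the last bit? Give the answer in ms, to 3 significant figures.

118 ms

L = 64 × 8 = 512 bits.
Transmission delay per hop = L/R = 512/43200000000 = 1.18519e-05 ms; 4 hops → 4.74074e-05 ms.
Propagation delays (d/s per hop): 28.2292, 2.41333, 35.4255, 44.6809 ms; sum = 110.749 ms.
Processing at 3 router(s): 3 × 2.4 ms = 7.2 ms.
End-to-end = 118 ms.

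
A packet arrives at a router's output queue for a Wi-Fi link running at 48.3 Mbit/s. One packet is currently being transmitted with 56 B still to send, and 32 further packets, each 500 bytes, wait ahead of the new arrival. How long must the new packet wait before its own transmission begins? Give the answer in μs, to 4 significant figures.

Each queued packet: L/R = 4000/48300000 = 82.8157 μs.
32 queued → 2650.1 μs.
Plus remaining 448 bits of current packet: 9.27536 μs.
Queuing delay = 2659 μs.

2659 μs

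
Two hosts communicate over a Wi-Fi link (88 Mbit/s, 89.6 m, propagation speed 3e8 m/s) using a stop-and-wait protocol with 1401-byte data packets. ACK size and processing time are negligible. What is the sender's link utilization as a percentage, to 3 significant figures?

t_tx = L/R = 11208/88000000 = 0.000127364 s.
t_prop = 89.6/300000000 = 2.98667e-07 s; RTT = 5.97333e-07 s.
Cycle = t_tx + RTT = 0.000127961 s.
Utilization = t_tx / cycle = 0.000127364/0.000127961 = 99.5 %.

99.5 %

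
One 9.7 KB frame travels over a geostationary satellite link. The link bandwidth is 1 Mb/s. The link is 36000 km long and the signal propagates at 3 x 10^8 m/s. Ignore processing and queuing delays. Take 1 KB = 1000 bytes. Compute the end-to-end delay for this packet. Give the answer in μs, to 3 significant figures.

198000 μs

L = 77600 bits.
Transmission delay = L/R = 77600 / 1000000 = 77600 μs.
Propagation delay = d/s = 36000000 m / 300000000 m/s = 120000 μs.
Total = 198000 μs.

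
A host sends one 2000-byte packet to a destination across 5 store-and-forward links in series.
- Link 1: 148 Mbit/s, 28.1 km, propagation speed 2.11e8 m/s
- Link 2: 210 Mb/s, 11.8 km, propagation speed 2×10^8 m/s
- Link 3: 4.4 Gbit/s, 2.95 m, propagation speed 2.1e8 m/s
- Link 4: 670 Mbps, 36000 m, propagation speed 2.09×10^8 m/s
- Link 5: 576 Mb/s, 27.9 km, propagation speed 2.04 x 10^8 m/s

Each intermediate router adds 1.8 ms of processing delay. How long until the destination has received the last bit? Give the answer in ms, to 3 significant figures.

L = 2000 × 8 = 16000 bits.
Transmission delays (L/R per hop): 0.108108, 0.0761905, 0.00363636, 0.0238806, 0.0277778 ms; sum = 0.239593 ms.
Propagation delays (d/s per hop): 0.133175, 0.059, 1.40476e-05, 0.172249, 0.136765 ms; sum = 0.501203 ms.
Processing at 4 router(s): 4 × 1.8 ms = 7.2 ms.
End-to-end = 7.94 ms.

7.94 ms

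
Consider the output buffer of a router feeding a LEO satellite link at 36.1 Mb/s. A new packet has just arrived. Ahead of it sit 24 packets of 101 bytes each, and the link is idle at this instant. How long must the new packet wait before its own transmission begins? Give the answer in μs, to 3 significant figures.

537 μs

Each queued packet: L/R = 808/36100000 = 22.3823 μs.
24 queued → 537.175 μs.
Queuing delay = 537 μs.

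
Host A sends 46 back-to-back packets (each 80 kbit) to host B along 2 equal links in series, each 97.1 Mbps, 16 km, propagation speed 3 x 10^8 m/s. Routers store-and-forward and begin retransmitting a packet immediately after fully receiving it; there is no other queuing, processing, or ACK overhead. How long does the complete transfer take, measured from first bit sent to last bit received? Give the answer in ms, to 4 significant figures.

38.83 ms

Per-hop transmission t_tx = L/R = 80000/97100000 = 0.823893 ms.
Per-hop propagation t_prop = 16000/300000000 = 0.0533333 ms.
Pipeline fill: first packet needs 2·t_tx to clear all hops; remaining 45 packets each add one t_tx.
Total = (2+46-1)·t_tx + 2·t_prop = 47·0.823893 + 2·0.0533333 = 38.83 ms.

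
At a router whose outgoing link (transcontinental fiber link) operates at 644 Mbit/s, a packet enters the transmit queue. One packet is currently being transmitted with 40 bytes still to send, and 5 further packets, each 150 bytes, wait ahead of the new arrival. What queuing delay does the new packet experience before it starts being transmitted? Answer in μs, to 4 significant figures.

Each queued packet: L/R = 1200/644000000 = 1.86335 μs.
5 queued → 9.31677 μs.
Plus remaining 320 bits of current packet: 0.496894 μs.
Queuing delay = 9.814 μs.

9.814 μs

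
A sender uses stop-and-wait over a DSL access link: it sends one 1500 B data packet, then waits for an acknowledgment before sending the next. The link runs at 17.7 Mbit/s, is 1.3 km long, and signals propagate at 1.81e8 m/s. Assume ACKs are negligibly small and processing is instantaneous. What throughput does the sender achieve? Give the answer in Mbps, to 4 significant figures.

17.33 Mbps

t_tx = L/R = 12000/17700000 = 0.000677966 s.
t_prop = 1300/181000000 = 7.18232e-06 s; RTT = 1.43646e-05 s.
Cycle = t_tx + RTT = 0.000692331 s.
Throughput = L / cycle = 12000 / 0.000692331 = 17.33 Mbps.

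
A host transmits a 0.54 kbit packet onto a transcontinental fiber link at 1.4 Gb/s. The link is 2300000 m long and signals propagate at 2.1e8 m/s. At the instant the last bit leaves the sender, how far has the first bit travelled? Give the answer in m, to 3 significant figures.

t_tx = L/R = 540/1400000000 = 3.85714e-07 s.
Distance = s × t_tx = 210000000 × 3.85714e-07 = 81.0 m.

81.0 m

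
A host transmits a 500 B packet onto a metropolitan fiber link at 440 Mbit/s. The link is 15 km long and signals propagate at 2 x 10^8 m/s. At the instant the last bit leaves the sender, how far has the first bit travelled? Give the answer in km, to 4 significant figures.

1.818 km

t_tx = L/R = 4000/440000000 = 9.09091e-06 s.
Distance = s × t_tx = 200000000 × 9.09091e-06 = 1.818 km.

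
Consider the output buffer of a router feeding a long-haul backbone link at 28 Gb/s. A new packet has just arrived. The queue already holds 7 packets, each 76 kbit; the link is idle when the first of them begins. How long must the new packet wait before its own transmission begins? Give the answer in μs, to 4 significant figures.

19.00 μs

Each queued packet: L/R = 76000/28000000000 = 2.71429 μs.
7 queued → 19 μs.
Queuing delay = 19.00 μs.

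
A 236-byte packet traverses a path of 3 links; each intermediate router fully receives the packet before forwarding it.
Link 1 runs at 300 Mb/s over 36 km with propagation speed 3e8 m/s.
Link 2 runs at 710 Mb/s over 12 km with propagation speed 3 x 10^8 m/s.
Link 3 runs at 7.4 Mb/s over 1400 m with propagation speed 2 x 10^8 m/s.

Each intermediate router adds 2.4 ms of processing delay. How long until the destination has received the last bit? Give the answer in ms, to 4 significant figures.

L = 236 × 8 = 1888 bits.
Transmission delays (L/R per hop): 0.00629333, 0.00265915, 0.255135 ms; sum = 0.264088 ms.
Propagation delays (d/s per hop): 0.12, 0.04, 0.007 ms; sum = 0.167 ms.
Processing at 2 router(s): 2 × 2.4 ms = 4.8 ms.
End-to-end = 5.231 ms.

5.231 ms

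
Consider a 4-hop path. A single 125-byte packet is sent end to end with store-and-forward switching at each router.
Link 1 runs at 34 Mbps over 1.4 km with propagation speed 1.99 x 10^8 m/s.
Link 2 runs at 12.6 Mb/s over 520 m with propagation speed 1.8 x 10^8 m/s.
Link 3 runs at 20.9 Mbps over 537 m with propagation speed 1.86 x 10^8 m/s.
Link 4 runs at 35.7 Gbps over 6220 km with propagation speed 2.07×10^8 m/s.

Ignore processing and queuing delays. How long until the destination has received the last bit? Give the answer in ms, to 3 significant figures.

L = 125 × 8 = 1000 bits.
Transmission delays (L/R per hop): 0.0294118, 0.0793651, 0.0478469, 2.80112e-05 ms; sum = 0.156652 ms.
Propagation delays (d/s per hop): 0.00703518, 0.00288889, 0.0028871, 30.0483 ms; sum = 30.0611 ms.
End-to-end = 30.2 ms.

30.2 ms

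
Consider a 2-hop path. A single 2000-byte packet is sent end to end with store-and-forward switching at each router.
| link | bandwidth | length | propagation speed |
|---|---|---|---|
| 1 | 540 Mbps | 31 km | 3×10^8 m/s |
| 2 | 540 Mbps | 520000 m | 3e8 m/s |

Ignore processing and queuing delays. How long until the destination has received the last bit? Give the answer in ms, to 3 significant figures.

1.90 ms

L = 2000 × 8 = 16000 bits.
Transmission delay per hop = L/R = 16000/540000000 = 0.0296296 ms; 2 hops → 0.0592593 ms.
Propagation delays (d/s per hop): 0.103333, 1.73333 ms; sum = 1.83667 ms.
End-to-end = 1.90 ms.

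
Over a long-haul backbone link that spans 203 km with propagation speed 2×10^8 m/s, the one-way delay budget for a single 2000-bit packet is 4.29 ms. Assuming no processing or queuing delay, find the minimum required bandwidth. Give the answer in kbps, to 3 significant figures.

611 kbps

Propagation delay = 203000 / 200000000 = 1.015 ms.
Transmission budget = 4.29 − 1.015 = 3.275 ms.
R ≥ L / t_tx = 2000 bits / 0.003275 s = 611 kbps.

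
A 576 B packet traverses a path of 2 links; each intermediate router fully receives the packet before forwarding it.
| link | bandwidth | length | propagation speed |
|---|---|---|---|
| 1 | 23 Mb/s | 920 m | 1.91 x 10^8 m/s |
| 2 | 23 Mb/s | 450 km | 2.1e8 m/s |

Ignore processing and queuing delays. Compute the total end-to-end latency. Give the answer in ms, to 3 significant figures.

2.55 ms

L = 576 × 8 = 4608 bits.
Transmission delay per hop = L/R = 4608/23000000 = 0.200348 ms; 2 hops → 0.400696 ms.
Propagation delays (d/s per hop): 0.00481675, 2.14286 ms; sum = 2.14767 ms.
End-to-end = 2.55 ms.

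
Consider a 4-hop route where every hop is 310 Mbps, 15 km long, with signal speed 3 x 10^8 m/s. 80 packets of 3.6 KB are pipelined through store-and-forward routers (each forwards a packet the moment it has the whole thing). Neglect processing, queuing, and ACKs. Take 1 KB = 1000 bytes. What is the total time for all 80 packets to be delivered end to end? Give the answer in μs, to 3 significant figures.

Per-hop transmission t_tx = L/R = 28800/310000000 = 92.9032 μs.
Per-hop propagation t_prop = 15000/300000000 = 50 μs.
Pipeline fill: first packet needs 4·t_tx to clear all hops; remaining 79 packets each add one t_tx.
Total = (4+80-1)·t_tx + 4·t_prop = 83·92.9032 + 4·50 = 7910 μs.

7910 μs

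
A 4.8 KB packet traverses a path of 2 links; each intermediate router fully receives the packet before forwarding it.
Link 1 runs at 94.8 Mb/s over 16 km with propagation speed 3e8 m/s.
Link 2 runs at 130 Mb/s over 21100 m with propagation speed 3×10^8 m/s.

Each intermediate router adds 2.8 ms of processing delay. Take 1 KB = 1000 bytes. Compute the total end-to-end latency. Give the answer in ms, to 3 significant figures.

L = 38400 bits.
Transmission delays (L/R per hop): 0.405063, 0.295385 ms; sum = 0.700448 ms.
Propagation delays (d/s per hop): 0.0533333, 0.0703333 ms; sum = 0.123667 ms.
Processing at 1 router(s): 1 × 2.8 ms = 2.8 ms.
End-to-end = 3.62 ms.

3.62 ms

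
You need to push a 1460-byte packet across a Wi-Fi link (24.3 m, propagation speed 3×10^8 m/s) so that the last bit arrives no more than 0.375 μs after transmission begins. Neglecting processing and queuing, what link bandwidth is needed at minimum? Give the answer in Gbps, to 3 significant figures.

L = 11680 bits.
Propagation delay = 24.3 / 300000000 = 0.081 μs.
Transmission budget = 0.375 − 0.081 = 0.294 μs.
R ≥ L / t_tx = 11680 bits / 2.94e-07 s = 39.7 Gbps.

39.7 Gbps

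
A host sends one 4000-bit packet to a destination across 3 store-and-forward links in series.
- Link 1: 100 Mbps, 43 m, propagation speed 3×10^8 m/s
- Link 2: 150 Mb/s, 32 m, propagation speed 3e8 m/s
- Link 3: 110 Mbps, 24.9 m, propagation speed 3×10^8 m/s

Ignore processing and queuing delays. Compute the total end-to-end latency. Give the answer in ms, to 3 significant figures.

0.103 ms

Transmission delays (L/R per hop): 0.04, 0.0266667, 0.0363636 ms; sum = 0.10303 ms.
Propagation delays (d/s per hop): 0.000143333, 0.000106667, 8.3e-05 ms; sum = 0.000333 ms.
End-to-end = 0.103 ms.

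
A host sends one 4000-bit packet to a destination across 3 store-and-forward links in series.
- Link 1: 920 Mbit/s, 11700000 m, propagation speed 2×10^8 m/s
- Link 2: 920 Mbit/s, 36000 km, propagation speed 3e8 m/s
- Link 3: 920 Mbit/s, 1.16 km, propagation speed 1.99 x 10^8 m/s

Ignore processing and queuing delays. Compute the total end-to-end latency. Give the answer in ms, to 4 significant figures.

Transmission delay per hop = L/R = 4000/920000000 = 0.00434783 ms; 3 hops → 0.0130435 ms.
Propagation delays (d/s per hop): 58.5, 120, 0.00582915 ms; sum = 178.506 ms.
End-to-end = 178.5 ms.

178.5 ms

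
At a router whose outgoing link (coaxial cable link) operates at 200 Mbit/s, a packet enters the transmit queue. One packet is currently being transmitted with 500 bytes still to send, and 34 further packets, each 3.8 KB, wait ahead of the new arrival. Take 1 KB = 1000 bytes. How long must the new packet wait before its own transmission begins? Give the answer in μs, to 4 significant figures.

Each queued packet: L/R = 30400/200000000 = 152 μs.
34 queued → 5168 μs.
Plus remaining 4000 bits of current packet: 20 μs.
Queuing delay = 5188 μs.

5188 μs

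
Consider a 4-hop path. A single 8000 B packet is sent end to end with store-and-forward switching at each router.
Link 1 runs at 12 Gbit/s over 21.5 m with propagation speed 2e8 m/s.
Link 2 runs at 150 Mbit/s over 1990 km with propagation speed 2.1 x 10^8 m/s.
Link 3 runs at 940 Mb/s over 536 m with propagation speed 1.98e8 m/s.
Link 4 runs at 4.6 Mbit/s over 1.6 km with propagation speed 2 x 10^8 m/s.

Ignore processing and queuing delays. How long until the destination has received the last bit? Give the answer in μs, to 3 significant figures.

L = 8000 × 8 = 64000 bits.
Transmission delays (L/R per hop): 5.33333, 426.667, 68.0851, 13913 μs; sum = 14413.1 μs.
Propagation delays (d/s per hop): 0.1075, 9476.19, 2.70707, 8 μs; sum = 9487.01 μs.
End-to-end = 23900 μs.

23900 μs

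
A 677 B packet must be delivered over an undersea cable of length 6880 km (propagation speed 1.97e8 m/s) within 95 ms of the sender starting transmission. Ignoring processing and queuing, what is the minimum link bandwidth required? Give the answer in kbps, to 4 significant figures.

90.15 kbps

L = 5416 bits.
Propagation delay = 6880000 / 197000000 = 34.9239 ms.
Transmission budget = 95 − 34.9239 = 60.0761 ms.
R ≥ L / t_tx = 5416 bits / 0.0600761 s = 90.15 kbps.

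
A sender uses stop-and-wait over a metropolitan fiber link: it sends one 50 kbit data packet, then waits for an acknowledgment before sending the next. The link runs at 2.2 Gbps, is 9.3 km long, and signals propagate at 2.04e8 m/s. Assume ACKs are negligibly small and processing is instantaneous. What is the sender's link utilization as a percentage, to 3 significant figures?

t_tx = L/R = 50000/2200000000 = 2.27273e-05 s.
t_prop = 9300/204000000 = 4.55882e-05 s; RTT = 9.11765e-05 s.
Cycle = t_tx + RTT = 0.000113904 s.
Utilization = t_tx / cycle = 2.27273e-05/0.000113904 = 20.0 %.

20.0 %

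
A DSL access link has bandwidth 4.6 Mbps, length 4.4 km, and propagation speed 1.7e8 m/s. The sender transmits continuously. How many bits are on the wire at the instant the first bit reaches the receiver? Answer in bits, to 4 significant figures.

Propagation delay = 4400 / 170000000 = 2.58824e-05 s.
BDP = R × t_prop = 4600000 × 2.58824e-05 = 119.059 bits.

119.1 bits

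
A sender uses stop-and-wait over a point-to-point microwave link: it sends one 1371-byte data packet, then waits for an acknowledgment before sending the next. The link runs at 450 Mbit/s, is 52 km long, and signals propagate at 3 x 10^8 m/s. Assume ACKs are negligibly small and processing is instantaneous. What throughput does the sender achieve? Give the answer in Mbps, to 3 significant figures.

29.6 Mbps

t_tx = L/R = 10968/450000000 = 2.43733e-05 s.
t_prop = 52000/300000000 = 0.000173333 s; RTT = 0.000346667 s.
Cycle = t_tx + RTT = 0.00037104 s.
Throughput = L / cycle = 10968 / 0.00037104 = 29.6 Mbps.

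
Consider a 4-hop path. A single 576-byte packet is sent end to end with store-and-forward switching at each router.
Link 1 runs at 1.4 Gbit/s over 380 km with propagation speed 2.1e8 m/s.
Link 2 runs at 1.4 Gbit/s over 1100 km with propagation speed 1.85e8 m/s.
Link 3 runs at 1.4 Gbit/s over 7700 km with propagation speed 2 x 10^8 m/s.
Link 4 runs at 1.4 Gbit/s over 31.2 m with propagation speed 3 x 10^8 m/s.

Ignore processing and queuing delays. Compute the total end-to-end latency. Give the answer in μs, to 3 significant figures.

46300 μs

L = 576 × 8 = 4608 bits.
Transmission delay per hop = L/R = 4608/1400000000 = 3.29143 μs; 4 hops → 13.1657 μs.
Propagation delays (d/s per hop): 1809.52, 5945.95, 38500, 0.104 μs; sum = 46255.6 μs.
End-to-end = 46300 μs.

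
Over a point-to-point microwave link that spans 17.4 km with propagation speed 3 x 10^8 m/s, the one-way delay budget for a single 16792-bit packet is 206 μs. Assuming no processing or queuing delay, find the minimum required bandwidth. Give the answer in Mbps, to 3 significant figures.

113 Mbps

Propagation delay = 17400 / 300000000 = 58 μs.
Transmission budget = 206 − 58 = 148 μs.
R ≥ L / t_tx = 16792 bits / 0.000148 s = 113 Mbps.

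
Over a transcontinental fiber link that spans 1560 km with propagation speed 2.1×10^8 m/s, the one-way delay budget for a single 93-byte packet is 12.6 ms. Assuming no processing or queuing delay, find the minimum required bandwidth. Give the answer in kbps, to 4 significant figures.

L = 744 bits.
Propagation delay = 1560000 / 210000000 = 7.42857 ms.
Transmission budget = 12.6 − 7.42857 = 5.17143 ms.
R ≥ L / t_tx = 744 bits / 0.00517143 s = 143.9 kbps.

143.9 kbps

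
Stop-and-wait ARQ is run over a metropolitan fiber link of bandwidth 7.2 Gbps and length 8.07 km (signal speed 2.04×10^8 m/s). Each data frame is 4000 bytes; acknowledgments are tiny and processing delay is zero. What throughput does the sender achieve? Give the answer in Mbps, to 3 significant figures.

t_tx = L/R = 32000/7200000000 = 4.44444e-06 s.
t_prop = 8070/204000000 = 3.95588e-05 s; RTT = 7.91176e-05 s.
Cycle = t_tx + RTT = 8.35621e-05 s.
Throughput = L / cycle = 32000 / 8.35621e-05 = 383 Mbps.

383 Mbps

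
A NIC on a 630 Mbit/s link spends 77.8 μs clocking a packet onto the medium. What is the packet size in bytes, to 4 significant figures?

6127 bytes

L = R × t_tx = 630000000 b/s × 7.78e-05 s = 49014 bits.
In bytes: 49014 / 8 = 6127 bytes.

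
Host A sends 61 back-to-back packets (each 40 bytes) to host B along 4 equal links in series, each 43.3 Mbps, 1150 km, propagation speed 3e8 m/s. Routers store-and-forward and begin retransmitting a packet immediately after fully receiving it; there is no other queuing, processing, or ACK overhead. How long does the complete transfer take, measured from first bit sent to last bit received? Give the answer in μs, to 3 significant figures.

15800 μs

Per-hop transmission t_tx = L/R = 320/43300000 = 7.3903 μs.
Per-hop propagation t_prop = 1150000/300000000 = 3833.33 μs.
Pipeline fill: first packet needs 4·t_tx to clear all hops; remaining 60 packets each add one t_tx.
Total = (4+61-1)·t_tx + 4·t_prop = 64·7.3903 + 4·3833.33 = 15800 μs.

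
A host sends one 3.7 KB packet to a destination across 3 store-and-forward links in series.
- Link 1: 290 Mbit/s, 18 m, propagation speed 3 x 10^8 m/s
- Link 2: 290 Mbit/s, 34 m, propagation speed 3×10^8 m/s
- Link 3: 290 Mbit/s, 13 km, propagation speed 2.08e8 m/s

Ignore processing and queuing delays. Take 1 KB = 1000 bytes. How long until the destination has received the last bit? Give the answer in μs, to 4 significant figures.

L = 29600 bits.
Transmission delay per hop = L/R = 29600/290000000 = 102.069 μs; 3 hops → 306.207 μs.
Propagation delays (d/s per hop): 0.06, 0.113333, 62.5 μs; sum = 62.6733 μs.
End-to-end = 368.9 μs.

368.9 μs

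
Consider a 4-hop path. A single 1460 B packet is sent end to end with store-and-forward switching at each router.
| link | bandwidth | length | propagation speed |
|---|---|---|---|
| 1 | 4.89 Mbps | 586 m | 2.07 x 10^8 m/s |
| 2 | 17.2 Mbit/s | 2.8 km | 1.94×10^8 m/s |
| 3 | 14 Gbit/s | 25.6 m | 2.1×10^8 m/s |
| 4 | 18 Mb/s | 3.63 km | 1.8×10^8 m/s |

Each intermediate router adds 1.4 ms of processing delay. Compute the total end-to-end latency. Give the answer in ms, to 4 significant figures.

7.955 ms

L = 1460 × 8 = 11680 bits.
Transmission delays (L/R per hop): 2.38855, 0.67907, 0.000834286, 0.648889 ms; sum = 3.71734 ms.
Propagation delays (d/s per hop): 0.00283092, 0.014433, 0.000121905, 0.0201667 ms; sum = 0.0375525 ms.
Processing at 3 router(s): 3 × 1.4 ms = 4.2 ms.
End-to-end = 7.955 ms.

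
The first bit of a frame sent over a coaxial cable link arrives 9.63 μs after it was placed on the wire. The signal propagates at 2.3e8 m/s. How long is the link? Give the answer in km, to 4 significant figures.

d = s × t_prop = 2.3e+08 × 9.63e-06 = 2.215 km.

2.215 km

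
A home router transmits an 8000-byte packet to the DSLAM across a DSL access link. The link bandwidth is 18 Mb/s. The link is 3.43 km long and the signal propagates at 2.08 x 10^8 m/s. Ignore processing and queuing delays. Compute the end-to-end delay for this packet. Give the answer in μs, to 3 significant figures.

3570 μs

L = 8000 × 8 = 64000 bits.
Transmission delay = L/R = 64000 / 18000000 = 3555.56 μs.
Propagation delay = d/s = 3430 m / 208000000 m/s = 16.4904 μs.
Total = 3570 μs.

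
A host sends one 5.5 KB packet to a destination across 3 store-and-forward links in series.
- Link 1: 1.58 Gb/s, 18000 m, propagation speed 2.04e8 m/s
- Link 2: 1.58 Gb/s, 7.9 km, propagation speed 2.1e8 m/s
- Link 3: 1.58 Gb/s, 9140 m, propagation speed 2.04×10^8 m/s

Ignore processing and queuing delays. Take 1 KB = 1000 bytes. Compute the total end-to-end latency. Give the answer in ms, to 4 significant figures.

0.2542 ms

L = 44000 bits.
Transmission delay per hop = L/R = 44000/1580000000 = 0.0278481 ms; 3 hops → 0.0835443 ms.
Propagation delays (d/s per hop): 0.0882353, 0.037619, 0.0448039 ms; sum = 0.170658 ms.
End-to-end = 0.2542 ms.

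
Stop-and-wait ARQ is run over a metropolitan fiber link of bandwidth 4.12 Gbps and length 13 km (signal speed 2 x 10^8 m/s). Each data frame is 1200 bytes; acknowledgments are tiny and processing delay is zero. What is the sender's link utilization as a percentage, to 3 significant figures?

1.76 %

t_tx = L/R = 9600/4120000000 = 2.3301e-06 s.
t_prop = 13000/200000000 = 6.5e-05 s; RTT = 0.00013 s.
Cycle = t_tx + RTT = 0.00013233 s.
Utilization = t_tx / cycle = 2.3301e-06/0.00013233 = 1.76 %.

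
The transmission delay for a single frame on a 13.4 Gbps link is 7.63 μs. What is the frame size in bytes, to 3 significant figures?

12800 bytes

L = R × t_tx = 13400000000 b/s × 7.63e-06 s = 102242 bits.
In bytes: 102242 / 8 = 12800 bytes.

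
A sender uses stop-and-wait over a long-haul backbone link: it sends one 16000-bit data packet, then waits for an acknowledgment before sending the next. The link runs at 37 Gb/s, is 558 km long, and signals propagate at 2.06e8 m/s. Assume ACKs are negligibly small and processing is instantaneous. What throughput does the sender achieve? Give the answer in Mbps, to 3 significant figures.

t_tx = L/R = 16000/37000000000 = 4.32432e-07 s.
t_prop = 558000/206000000 = 0.00270874 s; RTT = 0.00541748 s.
Cycle = t_tx + RTT = 0.00541791 s.
Throughput = L / cycle = 16000 / 0.00541791 = 2.95 Mbps.

2.95 Mbps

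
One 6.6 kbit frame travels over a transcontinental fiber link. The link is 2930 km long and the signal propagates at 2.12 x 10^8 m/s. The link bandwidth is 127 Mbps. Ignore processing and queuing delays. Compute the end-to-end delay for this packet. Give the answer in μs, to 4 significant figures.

13870 μs

L = 6600 bits.
Transmission delay = L/R = 6600 / 127000000 = 51.9685 μs.
Propagation delay = d/s = 2930000 m / 212000000 m/s = 13820.8 μs.
Total = 13870 μs.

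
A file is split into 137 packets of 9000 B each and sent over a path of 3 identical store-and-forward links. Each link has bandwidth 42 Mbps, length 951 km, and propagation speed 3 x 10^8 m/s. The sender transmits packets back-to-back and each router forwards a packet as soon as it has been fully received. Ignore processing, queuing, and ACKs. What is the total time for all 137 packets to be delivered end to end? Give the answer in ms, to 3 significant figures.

248 ms

Per-hop transmission t_tx = L/R = 72000/42000000 = 1.71429 ms.
Per-hop propagation t_prop = 951000/300000000 = 3.17 ms.
Pipeline fill: first packet needs 3·t_tx to clear all hops; remaining 136 packets each add one t_tx.
Total = (3+137-1)·t_tx + 3·t_prop = 139·1.71429 + 3·3.17 = 248 ms.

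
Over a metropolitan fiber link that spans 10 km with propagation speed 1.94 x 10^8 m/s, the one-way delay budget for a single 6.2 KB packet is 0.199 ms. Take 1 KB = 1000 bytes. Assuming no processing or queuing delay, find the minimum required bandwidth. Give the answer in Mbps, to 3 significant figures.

336 Mbps

L = 49600 bits.
Propagation delay = 10000 / 194000000 = 0.0515464 ms.
Transmission budget = 0.199 − 0.0515464 = 0.147454 ms.
R ≥ L / t_tx = 49600 bits / 0.000147454 s = 336 Mbps.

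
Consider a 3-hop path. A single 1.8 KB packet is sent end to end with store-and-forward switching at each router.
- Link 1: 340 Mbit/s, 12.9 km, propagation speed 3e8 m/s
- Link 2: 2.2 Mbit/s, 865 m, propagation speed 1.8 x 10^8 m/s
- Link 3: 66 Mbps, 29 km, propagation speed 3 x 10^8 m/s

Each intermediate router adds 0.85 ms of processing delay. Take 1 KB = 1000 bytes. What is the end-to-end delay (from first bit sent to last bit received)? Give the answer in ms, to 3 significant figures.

L = 14400 bits.
Transmission delays (L/R per hop): 0.0423529, 6.54545, 0.218182 ms; sum = 6.80599 ms.
Propagation delays (d/s per hop): 0.043, 0.00480556, 0.0966667 ms; sum = 0.144472 ms.
Processing at 2 router(s): 2 × 0.85 ms = 1.7 ms.
End-to-end = 8.65 ms.

8.65 ms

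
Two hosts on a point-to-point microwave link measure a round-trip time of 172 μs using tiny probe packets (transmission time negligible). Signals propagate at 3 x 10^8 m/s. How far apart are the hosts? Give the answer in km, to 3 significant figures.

One-way propagation = RTT/2 = 86 μs.
d = s × t = 300000000 × 8.6e-05 = 25.8 km.

25.8 km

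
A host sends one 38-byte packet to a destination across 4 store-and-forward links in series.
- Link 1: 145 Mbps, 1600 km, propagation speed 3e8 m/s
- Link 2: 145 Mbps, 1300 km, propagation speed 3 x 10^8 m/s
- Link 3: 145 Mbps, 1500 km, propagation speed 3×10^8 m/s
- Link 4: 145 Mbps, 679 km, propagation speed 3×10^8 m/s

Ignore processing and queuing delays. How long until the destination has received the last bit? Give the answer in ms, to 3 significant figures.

16.9 ms

L = 38 × 8 = 304 bits.
Transmission delay per hop = L/R = 304/145000000 = 0.00209655 ms; 4 hops → 0.00838621 ms.
Propagation delays (d/s per hop): 5.33333, 4.33333, 5, 2.26333 ms; sum = 16.93 ms.
End-to-end = 16.9 ms.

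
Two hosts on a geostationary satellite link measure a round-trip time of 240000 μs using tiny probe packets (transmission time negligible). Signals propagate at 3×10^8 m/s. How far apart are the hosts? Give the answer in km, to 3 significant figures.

One-way propagation = RTT/2 = 120000 μs.
d = s × t = 300000000 × 0.12 = 36000 km.

36000 km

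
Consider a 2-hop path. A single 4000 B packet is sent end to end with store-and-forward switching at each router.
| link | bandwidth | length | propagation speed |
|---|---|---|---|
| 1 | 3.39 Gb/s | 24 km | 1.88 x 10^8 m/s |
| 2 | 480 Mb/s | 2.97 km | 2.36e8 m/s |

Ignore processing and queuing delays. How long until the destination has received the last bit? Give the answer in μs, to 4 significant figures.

L = 4000 × 8 = 32000 bits.
Transmission delays (L/R per hop): 9.43953, 66.6667 μs; sum = 76.1062 μs.
Propagation delays (d/s per hop): 127.66, 12.5847 μs; sum = 140.244 μs.
End-to-end = 216.4 μs.

216.4 μs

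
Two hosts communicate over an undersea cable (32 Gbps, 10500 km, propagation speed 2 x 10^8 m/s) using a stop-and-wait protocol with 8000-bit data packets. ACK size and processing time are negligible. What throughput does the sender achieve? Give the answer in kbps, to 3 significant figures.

t_tx = L/R = 8000/32000000000 = 2.5e-07 s.
t_prop = 10500000/200000000 = 0.0525 s; RTT = 0.105 s.
Cycle = t_tx + RTT = 0.105 s.
Throughput = L / cycle = 8000 / 0.105 = 76.2 kbps.

76.2 kbps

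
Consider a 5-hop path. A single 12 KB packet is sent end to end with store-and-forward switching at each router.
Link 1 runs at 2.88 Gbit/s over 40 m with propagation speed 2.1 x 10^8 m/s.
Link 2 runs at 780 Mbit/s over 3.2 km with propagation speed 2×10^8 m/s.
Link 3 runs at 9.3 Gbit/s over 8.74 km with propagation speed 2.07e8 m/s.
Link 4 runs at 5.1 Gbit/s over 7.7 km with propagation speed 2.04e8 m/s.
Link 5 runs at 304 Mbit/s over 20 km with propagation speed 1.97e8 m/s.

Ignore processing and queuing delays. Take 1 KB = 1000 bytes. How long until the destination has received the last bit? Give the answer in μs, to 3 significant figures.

699 μs

L = 96000 bits.
Transmission delays (L/R per hop): 33.3333, 123.077, 10.3226, 18.8235, 315.789 μs; sum = 501.346 μs.
Propagation delays (d/s per hop): 0.190476, 16, 42.2222, 37.7451, 101.523 μs; sum = 197.681 μs.
End-to-end = 699 μs.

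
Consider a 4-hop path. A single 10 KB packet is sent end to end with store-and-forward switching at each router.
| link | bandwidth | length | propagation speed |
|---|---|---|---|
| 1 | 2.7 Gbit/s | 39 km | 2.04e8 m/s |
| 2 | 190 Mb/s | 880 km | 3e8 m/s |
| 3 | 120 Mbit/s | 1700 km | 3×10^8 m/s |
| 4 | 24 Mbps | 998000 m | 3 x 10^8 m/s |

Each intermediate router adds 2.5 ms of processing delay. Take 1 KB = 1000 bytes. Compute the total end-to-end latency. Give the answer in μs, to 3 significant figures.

24100 μs

L = 80000 bits.
Transmission delays (L/R per hop): 29.6296, 421.053, 666.667, 3333.33 μs; sum = 4450.68 μs.
Propagation delays (d/s per hop): 191.176, 2933.33, 5666.67, 3326.67 μs; sum = 12117.8 μs.
Processing at 3 router(s): 3 × 2.5 ms = 7500 μs.
End-to-end = 24100 μs.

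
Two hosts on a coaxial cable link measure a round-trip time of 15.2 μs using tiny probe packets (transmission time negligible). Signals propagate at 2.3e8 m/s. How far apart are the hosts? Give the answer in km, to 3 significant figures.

1.75 km

One-way propagation = RTT/2 = 7.6 μs.
d = s × t = 2.3e+08 × 7.6e-06 = 1.75 km.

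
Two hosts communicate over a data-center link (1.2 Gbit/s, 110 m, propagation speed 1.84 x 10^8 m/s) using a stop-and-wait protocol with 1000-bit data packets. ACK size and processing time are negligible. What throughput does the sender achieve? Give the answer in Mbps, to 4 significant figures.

t_tx = L/R = 1000/1200000000 = 8.33333e-07 s.
t_prop = 110/184000000 = 5.97826e-07 s; RTT = 1.19565e-06 s.
Cycle = t_tx + RTT = 2.02899e-06 s.
Throughput = L / cycle = 1000 / 2.02899e-06 = 492.9 Mbps.

492.9 Mbps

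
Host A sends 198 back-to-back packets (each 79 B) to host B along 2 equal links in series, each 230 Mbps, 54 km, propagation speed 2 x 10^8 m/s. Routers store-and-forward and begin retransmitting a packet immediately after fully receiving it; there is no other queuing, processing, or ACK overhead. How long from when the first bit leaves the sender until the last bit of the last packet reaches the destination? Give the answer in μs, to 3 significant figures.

Per-hop transmission t_tx = L/R = 632/230000000 = 2.74783 μs.
Per-hop propagation t_prop = 54000/200000000 = 270 μs.
Pipeline fill: first packet needs 2·t_tx to clear all hops; remaining 197 packets each add one t_tx.
Total = (2+198-1)·t_tx + 2·t_prop = 199·2.74783 + 2·270 = 1090 μs.

1090 μs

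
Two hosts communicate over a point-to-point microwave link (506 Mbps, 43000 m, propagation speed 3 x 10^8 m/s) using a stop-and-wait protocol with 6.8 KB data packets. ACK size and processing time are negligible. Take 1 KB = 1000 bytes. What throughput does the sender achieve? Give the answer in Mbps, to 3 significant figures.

138 Mbps

t_tx = L/R = 54400/506000000 = 0.00010751 s.
t_prop = 43000/300000000 = 0.000143333 s; RTT = 0.000286667 s.
Cycle = t_tx + RTT = 0.000394177 s.
Throughput = L / cycle = 54400 / 0.000394177 = 138 Mbps.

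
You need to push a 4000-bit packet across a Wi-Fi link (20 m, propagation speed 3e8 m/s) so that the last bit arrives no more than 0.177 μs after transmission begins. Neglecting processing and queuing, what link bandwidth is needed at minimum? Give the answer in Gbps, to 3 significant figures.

36.3 Gbps

Propagation delay = 20 / 300000000 = 0.0666667 μs.
Transmission budget = 0.177 − 0.0666667 = 0.110333 μs.
R ≥ L / t_tx = 4000 bits / 1.10333e-07 s = 36.3 Gbps.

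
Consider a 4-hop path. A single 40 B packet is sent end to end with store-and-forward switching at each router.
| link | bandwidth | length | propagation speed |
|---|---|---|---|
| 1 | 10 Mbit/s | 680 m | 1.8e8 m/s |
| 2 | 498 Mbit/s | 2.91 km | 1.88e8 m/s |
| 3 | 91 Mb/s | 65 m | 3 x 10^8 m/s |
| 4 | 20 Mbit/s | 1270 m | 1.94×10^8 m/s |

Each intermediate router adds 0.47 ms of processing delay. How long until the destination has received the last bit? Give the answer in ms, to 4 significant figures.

L = 40 × 8 = 320 bits.
Transmission delays (L/R per hop): 0.032, 0.00064257, 0.00351648, 0.016 ms; sum = 0.0521591 ms.
Propagation delays (d/s per hop): 0.00377778, 0.0154787, 0.000216667, 0.00654639 ms; sum = 0.0260196 ms.
Processing at 3 router(s): 3 × 0.47 ms = 1.41 ms.
End-to-end = 1.488 ms.

1.488 ms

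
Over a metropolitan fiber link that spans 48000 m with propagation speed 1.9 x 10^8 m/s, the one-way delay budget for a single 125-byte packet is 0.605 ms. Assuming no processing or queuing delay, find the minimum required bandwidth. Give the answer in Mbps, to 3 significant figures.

L = 1000 bits.
Propagation delay = 48000 / 190000000 = 0.252632 ms.
Transmission budget = 0.605 − 0.252632 = 0.352368 ms.
R ≥ L / t_tx = 1000 bits / 0.000352368 s = 2.84 Mbps.

2.84 Mbps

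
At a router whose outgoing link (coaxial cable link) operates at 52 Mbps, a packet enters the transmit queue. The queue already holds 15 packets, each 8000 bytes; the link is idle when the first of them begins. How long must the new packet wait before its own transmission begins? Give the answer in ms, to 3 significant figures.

18.5 ms

Each queued packet: L/R = 64000/52000000 = 1.23077 ms.
15 queued → 18.4615 ms.
Queuing delay = 18.5 ms.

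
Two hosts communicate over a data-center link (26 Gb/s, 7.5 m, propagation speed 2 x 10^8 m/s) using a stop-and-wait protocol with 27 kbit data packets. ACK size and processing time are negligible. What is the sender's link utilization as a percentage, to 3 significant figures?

t_tx = L/R = 27000/26000000000 = 1.03846e-06 s.
t_prop = 7.5/200000000 = 3.75e-08 s; RTT = 7.5e-08 s.
Cycle = t_tx + RTT = 1.11346e-06 s.
Utilization = t_tx / cycle = 1.03846e-06/1.11346e-06 = 93.3 %.

93.3 %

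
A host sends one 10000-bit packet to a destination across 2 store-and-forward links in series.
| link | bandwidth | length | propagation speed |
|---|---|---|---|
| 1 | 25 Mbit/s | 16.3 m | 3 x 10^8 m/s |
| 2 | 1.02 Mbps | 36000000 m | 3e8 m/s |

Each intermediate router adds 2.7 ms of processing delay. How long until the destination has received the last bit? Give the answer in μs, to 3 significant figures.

Transmission delays (L/R per hop): 400, 9803.92 μs; sum = 10203.9 μs.
Propagation delays (d/s per hop): 0.0543333, 120000 μs; sum = 120000 μs.
Processing at 1 router(s): 1 × 2.7 ms = 2700 μs.
End-to-end = 133000 μs.

133000 μs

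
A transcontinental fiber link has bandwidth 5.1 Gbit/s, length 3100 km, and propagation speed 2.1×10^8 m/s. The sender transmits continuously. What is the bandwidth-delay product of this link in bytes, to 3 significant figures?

Propagation delay = 3100000 / 210000000 = 0.0147619 s.
BDP = R × t_prop = 5100000000 × 0.0147619 = 75285700 bits.
In bytes: 75285700/8 = 9410000 bytes.

9410000 bytes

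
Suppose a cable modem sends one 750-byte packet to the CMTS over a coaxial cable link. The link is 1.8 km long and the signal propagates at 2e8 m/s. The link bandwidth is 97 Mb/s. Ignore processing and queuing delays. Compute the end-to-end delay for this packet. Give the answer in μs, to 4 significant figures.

70.86 μs

L = 750 × 8 = 6000 bits.
Transmission delay = L/R = 6000 / 97000000 = 61.8557 μs.
Propagation delay = d/s = 1800 m / 200000000 m/s = 9 μs.
Total = 70.86 μs.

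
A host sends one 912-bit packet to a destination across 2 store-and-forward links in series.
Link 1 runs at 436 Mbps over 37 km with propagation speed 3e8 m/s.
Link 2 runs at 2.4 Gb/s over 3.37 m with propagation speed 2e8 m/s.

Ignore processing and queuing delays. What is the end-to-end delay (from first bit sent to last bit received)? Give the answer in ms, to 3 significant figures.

Transmission delays (L/R per hop): 0.00209174, 0.00038 ms; sum = 0.00247174 ms.
Propagation delays (d/s per hop): 0.123333, 1.685e-05 ms; sum = 0.12335 ms.
End-to-end = 0.126 ms.

0.126 ms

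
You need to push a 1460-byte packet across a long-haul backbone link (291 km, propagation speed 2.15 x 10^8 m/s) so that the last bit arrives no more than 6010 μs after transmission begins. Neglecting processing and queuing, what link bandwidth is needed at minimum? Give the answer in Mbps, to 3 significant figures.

2.51 Mbps

L = 11680 bits.
Propagation delay = 291000 / 215000000 = 1353.49 μs.
Transmission budget = 6010 − 1353.49 = 4656.51 μs.
R ≥ L / t_tx = 11680 bits / 0.00465651 s = 2.51 Mbps.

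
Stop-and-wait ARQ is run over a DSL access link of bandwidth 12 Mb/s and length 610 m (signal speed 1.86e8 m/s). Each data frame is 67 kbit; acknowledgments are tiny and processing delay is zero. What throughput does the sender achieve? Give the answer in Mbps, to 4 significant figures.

11.99 Mbps

t_tx = L/R = 67000/12000000 = 0.00558333 s.
t_prop = 610/186000000 = 3.27957e-06 s; RTT = 6.55914e-06 s.
Cycle = t_tx + RTT = 0.00558989 s.
Throughput = L / cycle = 67000 / 0.00558989 = 11.99 Mbps.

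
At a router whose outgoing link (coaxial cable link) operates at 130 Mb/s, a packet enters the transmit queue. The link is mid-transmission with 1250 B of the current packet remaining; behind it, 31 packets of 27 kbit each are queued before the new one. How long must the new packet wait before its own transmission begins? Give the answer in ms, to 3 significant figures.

6.52 ms

Each queued packet: L/R = 27000/130000000 = 0.207692 ms.
31 queued → 6.43846 ms.
Plus remaining 10000 bits of current packet: 0.0769231 ms.
Queuing delay = 6.52 ms.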